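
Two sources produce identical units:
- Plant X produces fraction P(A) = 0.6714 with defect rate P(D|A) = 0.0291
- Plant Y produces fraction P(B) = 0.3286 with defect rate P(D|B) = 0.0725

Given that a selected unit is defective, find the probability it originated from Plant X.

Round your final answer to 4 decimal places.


Let A = from Plant X, D = defective

Given:
- P(A) = 0.6714, P(B) = 0.3286
- P(D|A) = 0.0291, P(D|B) = 0.0725

Step 1: Find P(D)
P(D) = P(D|A)P(A) + P(D|B)P(B)
     = 0.0291 × 0.6714 + 0.0725 × 0.3286
     = 0.01953774 + 0.02382350
     = 0.04336124

Step 2: Apply Bayes' theorem
P(A|D) = P(D|A)P(A) / P(D)
       = 0.01953774 / 0.04336124
       = 0.4506


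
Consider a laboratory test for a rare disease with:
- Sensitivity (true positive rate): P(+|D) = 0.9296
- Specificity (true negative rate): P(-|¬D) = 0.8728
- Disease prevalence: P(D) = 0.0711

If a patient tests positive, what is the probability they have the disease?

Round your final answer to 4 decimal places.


Let D = has disease, + = positive test

Given:
- P(D) = 0.0711 (prevalence)
- P(+|D) = 0.9296 (sensitivity)
- P(-|¬D) = 0.8728 (specificity)
- P(+|¬D) = 0.1272 (false positive rate = 1 - specificity)

Step 1: Find P(+)
P(+) = P(+|D)P(D) + P(+|¬D)P(¬D)
     = 0.9296 × 0.0711 + 0.1272 × 0.9289
     = 0.06609456 + 0.11815608
     = 0.18425064

Step 2: Apply Bayes' theorem for P(D|+)
P(D|+) = P(+|D)P(D) / P(+)
       = 0.06609456 / 0.18425064
       = 0.3587


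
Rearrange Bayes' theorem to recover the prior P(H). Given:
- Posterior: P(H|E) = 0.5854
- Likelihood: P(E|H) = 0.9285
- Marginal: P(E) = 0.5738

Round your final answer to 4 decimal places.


From Bayes' theorem: P(H|E) = P(E|H) × P(H) / P(E)

Rearranging for P(H):
P(H) = P(H|E) × P(E) / P(E|H)
     = 0.5854 × 0.5738 / 0.9285
     = 0.33590252 / 0.9285
     = 0.3618


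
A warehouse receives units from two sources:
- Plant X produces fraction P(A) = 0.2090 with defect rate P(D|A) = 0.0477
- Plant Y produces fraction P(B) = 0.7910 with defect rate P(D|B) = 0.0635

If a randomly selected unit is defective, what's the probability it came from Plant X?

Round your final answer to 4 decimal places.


Let A = from Plant X, D = defective

Given:
- P(A) = 0.2090, P(B) = 0.7910
- P(D|A) = 0.0477, P(D|B) = 0.0635

Step 1: Find P(D)
P(D) = P(D|A)P(A) + P(D|B)P(B)
     = 0.0477 × 0.2090 + 0.0635 × 0.7910
     = 0.00996930 + 0.05022850
     = 0.06019780

Step 2: Apply Bayes' theorem
P(A|D) = P(D|A)P(A) / P(D)
       = 0.00996930 / 0.06019780
       = 0.1656


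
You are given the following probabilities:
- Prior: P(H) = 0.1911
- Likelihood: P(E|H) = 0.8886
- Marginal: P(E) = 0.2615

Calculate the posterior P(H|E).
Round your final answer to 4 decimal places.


Using Bayes' theorem:

P(H|E) = P(E|H) × P(H) / P(E)
       = 0.8886 × 0.1911 / 0.2615
       = 0.16981146 / 0.2615
       = 0.6494

The evidence strengthens our belief in H.
Prior: 0.1911 → Posterior: 0.6494


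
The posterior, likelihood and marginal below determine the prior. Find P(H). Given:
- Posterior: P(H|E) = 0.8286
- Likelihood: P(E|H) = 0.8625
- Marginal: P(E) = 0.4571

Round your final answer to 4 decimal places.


From Bayes' theorem: P(H|E) = P(E|H) × P(H) / P(E)

Rearranging for P(H):
P(H) = P(H|E) × P(E) / P(E|H)
     = 0.8286 × 0.4571 / 0.8625
     = 0.37875306 / 0.8625
     = 0.4391


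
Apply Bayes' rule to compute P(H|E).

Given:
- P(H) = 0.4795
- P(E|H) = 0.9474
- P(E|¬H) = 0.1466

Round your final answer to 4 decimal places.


Bayes' theorem: P(H|E) = P(E|H) × P(H) / P(E)

Step 1: Calculate P(E) using law of total probability
P(E) = P(E|H)P(H) + P(E|¬H)P(¬H)
     = 0.9474 × 0.4795 + 0.1466 × 0.5205
     = 0.45427830 + 0.07630530
     = 0.53058360

Step 2: Apply Bayes' theorem
P(H|E) = P(E|H) × P(H) / P(E)
       = 0.45427830 / 0.53058360
       = 0.8562


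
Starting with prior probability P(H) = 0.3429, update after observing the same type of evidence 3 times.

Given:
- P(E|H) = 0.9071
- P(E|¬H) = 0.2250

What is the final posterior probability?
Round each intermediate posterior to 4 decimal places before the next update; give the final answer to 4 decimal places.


Sequential Bayesian updating:

Initial prior: P(H) = 0.3429

Update 1:
  P(E) = 0.9071 × 0.3429 + 0.2250 × 0.6571 = 0.31104459 + 0.14784750 = 0.45889209
  P(H|E) = 0.31104459 / 0.45889209 = 0.6778

Update 2:
  P(E) = 0.9071 × 0.6778 + 0.2250 × 0.3222 = 0.61483238 + 0.07249500 = 0.68732738
  P(H|E) = 0.61483238 / 0.68732738 = 0.8945

Update 3:
  P(E) = 0.9071 × 0.8945 + 0.2250 × 0.1055 = 0.81140095 + 0.02373750 = 0.83513845
  P(H|E) = 0.81140095 / 0.83513845 = 0.9716

Final posterior: 0.9716


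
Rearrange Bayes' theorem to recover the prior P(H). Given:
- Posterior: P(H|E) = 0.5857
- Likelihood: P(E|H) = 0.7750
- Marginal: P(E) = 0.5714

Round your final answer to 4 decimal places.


From Bayes' theorem: P(H|E) = P(E|H) × P(H) / P(E)

Rearranging for P(H):
P(H) = P(H|E) × P(E) / P(E|H)
     = 0.5857 × 0.5714 / 0.7750
     = 0.33466898 / 0.7750
     = 0.4318


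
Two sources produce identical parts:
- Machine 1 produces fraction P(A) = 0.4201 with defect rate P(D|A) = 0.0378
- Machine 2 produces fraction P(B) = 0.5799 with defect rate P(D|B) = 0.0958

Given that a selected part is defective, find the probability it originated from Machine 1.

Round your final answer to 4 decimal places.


Let A = from Machine 1, D = defective

Given:
- P(A) = 0.4201, P(B) = 0.5799
- P(D|A) = 0.0378, P(D|B) = 0.0958

Step 1: Find P(D)
P(D) = P(D|A)P(A) + P(D|B)P(B)
     = 0.0378 × 0.4201 + 0.0958 × 0.5799
     = 0.01587978 + 0.05555442
     = 0.07143420

Step 2: Apply Bayes' theorem
P(A|D) = P(D|A)P(A) / P(D)
       = 0.01587978 / 0.07143420
       = 0.2223


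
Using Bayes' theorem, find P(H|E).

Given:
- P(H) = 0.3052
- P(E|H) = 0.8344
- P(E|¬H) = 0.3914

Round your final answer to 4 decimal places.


Bayes' theorem: P(H|E) = P(E|H) × P(H) / P(E)

Step 1: Calculate P(E) using law of total probability
P(E) = P(E|H)P(H) + P(E|¬H)P(¬H)
     = 0.8344 × 0.3052 + 0.3914 × 0.6948
     = 0.25465888 + 0.27194472
     = 0.52660360

Step 2: Apply Bayes' theorem
P(H|E) = P(E|H) × P(H) / P(E)
       = 0.25465888 / 0.52660360
       = 0.4836


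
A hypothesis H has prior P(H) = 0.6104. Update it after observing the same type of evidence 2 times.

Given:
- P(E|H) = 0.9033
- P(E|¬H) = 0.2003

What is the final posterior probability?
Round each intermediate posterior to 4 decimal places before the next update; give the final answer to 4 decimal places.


Sequential Bayesian updating:

Initial prior: P(H) = 0.6104

Update 1:
  P(E) = 0.9033 × 0.6104 + 0.2003 × 0.3896 = 0.55137432 + 0.07803688 = 0.62941120
  P(H|E) = 0.55137432 / 0.62941120 = 0.8760

Update 2:
  P(E) = 0.9033 × 0.8760 + 0.2003 × 0.1240 = 0.79129080 + 0.02483720 = 0.81612800
  P(H|E) = 0.79129080 / 0.81612800 = 0.9696

Final posterior: 0.9696


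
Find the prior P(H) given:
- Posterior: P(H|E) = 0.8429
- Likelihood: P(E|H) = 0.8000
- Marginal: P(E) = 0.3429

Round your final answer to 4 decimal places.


From Bayes' theorem: P(H|E) = P(E|H) × P(H) / P(E)

Rearranging for P(H):
P(H) = P(H|E) × P(E) / P(E|H)
     = 0.8429 × 0.3429 / 0.8000
     = 0.28903041 / 0.8000
     = 0.3613


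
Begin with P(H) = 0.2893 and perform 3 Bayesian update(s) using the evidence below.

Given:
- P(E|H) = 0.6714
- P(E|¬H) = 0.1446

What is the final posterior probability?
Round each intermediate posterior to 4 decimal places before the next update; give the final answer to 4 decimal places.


Sequential Bayesian updating:

Initial prior: P(H) = 0.2893

Update 1:
  P(E) = 0.6714 × 0.2893 + 0.1446 × 0.7107 = 0.19423602 + 0.10276722 = 0.29700324
  P(H|E) = 0.19423602 / 0.29700324 = 0.6540

Update 2:
  P(E) = 0.6714 × 0.6540 + 0.1446 × 0.3460 = 0.43909560 + 0.05003160 = 0.48912720
  P(H|E) = 0.43909560 / 0.48912720 = 0.8977

Update 3:
  P(E) = 0.6714 × 0.8977 + 0.1446 × 0.1023 = 0.60271578 + 0.01479258 = 0.61750836
  P(H|E) = 0.60271578 / 0.61750836 = 0.9760

Final posterior: 0.9760


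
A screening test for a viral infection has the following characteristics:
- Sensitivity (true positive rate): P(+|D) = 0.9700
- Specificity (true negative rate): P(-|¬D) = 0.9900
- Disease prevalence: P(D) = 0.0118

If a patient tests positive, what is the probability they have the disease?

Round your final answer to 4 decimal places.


Let D = has disease, + = positive test

Given:
- P(D) = 0.0118 (prevalence)
- P(+|D) = 0.9700 (sensitivity)
- P(-|¬D) = 0.9900 (specificity)
- P(+|¬D) = 0.0100 (false positive rate = 1 - specificity)

Step 1: Find P(+)
P(+) = P(+|D)P(D) + P(+|¬D)P(¬D)
     = 0.9700 × 0.0118 + 0.0100 × 0.9882
     = 0.01144600 + 0.00988200
     = 0.02132800

Step 2: Apply Bayes' theorem for P(D|+)
P(D|+) = P(+|D)P(D) / P(+)
       = 0.01144600 / 0.02132800
       = 0.5367


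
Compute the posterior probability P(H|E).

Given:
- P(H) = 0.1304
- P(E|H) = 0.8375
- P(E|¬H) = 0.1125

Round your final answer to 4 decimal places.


Bayes' theorem: P(H|E) = P(E|H) × P(H) / P(E)

Step 1: Calculate P(E) using law of total probability
P(E) = P(E|H)P(H) + P(E|¬H)P(¬H)
     = 0.8375 × 0.1304 + 0.1125 × 0.8696
     = 0.10921000 + 0.09783000
     = 0.20704000

Step 2: Apply Bayes' theorem
P(H|E) = P(E|H) × P(H) / P(E)
       = 0.10921000 / 0.20704000
       = 0.5275


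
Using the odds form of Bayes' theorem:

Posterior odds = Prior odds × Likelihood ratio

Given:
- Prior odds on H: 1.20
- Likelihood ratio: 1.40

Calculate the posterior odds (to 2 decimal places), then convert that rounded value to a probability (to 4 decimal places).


Step 1: Calculate posterior odds
Posterior odds = Prior odds × LR
               = 1.20 × 1.40
               = 1.68

Step 2: Convert to probability
P(H|E) = Posterior odds / (1 + Posterior odds)
       = 1.68 / (1 + 1.68)
       = 1.68 / 2.68
       = 0.6269

The evidence increased P(H) from 0.5455 to 0.6269.


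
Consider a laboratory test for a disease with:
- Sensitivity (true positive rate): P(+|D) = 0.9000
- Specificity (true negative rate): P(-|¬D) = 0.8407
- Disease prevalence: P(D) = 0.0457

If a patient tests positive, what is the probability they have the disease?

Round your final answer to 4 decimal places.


Let D = has disease, + = positive test

Given:
- P(D) = 0.0457 (prevalence)
- P(+|D) = 0.9000 (sensitivity)
- P(-|¬D) = 0.8407 (specificity)
- P(+|¬D) = 0.1593 (false positive rate = 1 - specificity)

Step 1: Find P(+)
P(+) = P(+|D)P(D) + P(+|¬D)P(¬D)
     = 0.9000 × 0.0457 + 0.1593 × 0.9543
     = 0.04113000 + 0.15201999
     = 0.19314999

Step 2: Apply Bayes' theorem for P(D|+)
P(D|+) = P(+|D)P(D) / P(+)
       = 0.04113000 / 0.19314999
       = 0.2129


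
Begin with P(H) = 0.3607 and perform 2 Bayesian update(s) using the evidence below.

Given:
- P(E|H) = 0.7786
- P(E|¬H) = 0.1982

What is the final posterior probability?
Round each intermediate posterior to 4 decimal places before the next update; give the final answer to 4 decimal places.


Sequential Bayesian updating:

Initial prior: P(H) = 0.3607

Update 1:
  P(E) = 0.7786 × 0.3607 + 0.1982 × 0.6393 = 0.28084102 + 0.12670926 = 0.40755028
  P(H|E) = 0.28084102 / 0.40755028 = 0.6891

Update 2:
  P(E) = 0.7786 × 0.6891 + 0.1982 × 0.3109 = 0.53653326 + 0.06162038 = 0.59815364
  P(H|E) = 0.53653326 / 0.59815364 = 0.8970

Final posterior: 0.8970


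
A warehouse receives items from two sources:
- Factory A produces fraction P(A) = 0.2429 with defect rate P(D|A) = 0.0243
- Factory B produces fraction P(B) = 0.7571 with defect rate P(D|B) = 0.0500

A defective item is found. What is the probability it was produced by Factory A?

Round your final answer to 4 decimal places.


Let A = from Factory A, D = defective

Given:
- P(A) = 0.2429, P(B) = 0.7571
- P(D|A) = 0.0243, P(D|B) = 0.0500

Step 1: Find P(D)
P(D) = P(D|A)P(A) + P(D|B)P(B)
     = 0.0243 × 0.2429 + 0.0500 × 0.7571
     = 0.00590247 + 0.03785500
     = 0.04375747

Step 2: Apply Bayes' theorem
P(A|D) = P(D|A)P(A) / P(D)
       = 0.00590247 / 0.04375747
       = 0.1349


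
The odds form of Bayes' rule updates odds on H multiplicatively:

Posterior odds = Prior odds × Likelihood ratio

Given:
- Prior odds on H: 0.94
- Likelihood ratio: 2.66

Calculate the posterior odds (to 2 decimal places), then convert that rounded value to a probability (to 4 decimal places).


Step 1: Calculate posterior odds
Posterior odds = Prior odds × LR
               = 0.94 × 2.66
               = 2.50

Step 2: Convert to probability
P(H|E) = Posterior odds / (1 + Posterior odds)
       = 2.50 / (1 + 2.50)
       = 2.50 / 3.50
       = 0.7143

The evidence increased P(H) from 0.4845 to 0.7143.


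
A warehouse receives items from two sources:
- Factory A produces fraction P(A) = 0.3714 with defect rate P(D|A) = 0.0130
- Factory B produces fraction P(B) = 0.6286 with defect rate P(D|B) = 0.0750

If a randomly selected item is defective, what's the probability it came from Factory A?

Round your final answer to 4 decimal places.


Let A = from Factory A, D = defective

Given:
- P(A) = 0.3714, P(B) = 0.6286
- P(D|A) = 0.0130, P(D|B) = 0.0750

Step 1: Find P(D)
P(D) = P(D|A)P(A) + P(D|B)P(B)
     = 0.0130 × 0.3714 + 0.0750 × 0.6286
     = 0.00482820 + 0.04714500
     = 0.05197320

Step 2: Apply Bayes' theorem
P(A|D) = P(D|A)P(A) / P(D)
       = 0.00482820 / 0.05197320
       = 0.0929


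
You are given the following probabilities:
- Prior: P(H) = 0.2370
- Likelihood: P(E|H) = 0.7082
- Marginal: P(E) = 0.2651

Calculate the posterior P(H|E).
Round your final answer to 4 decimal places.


Using Bayes' theorem:

P(H|E) = P(E|H) × P(H) / P(E)
       = 0.7082 × 0.2370 / 0.2651
       = 0.16784340 / 0.2651
       = 0.6331

The evidence strengthens our belief in H.
Prior: 0.2370 → Posterior: 0.6331


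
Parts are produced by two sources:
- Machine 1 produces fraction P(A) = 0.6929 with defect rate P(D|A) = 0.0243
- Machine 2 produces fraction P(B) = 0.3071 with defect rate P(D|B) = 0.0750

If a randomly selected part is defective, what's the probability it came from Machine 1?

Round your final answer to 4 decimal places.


Let A = from Machine 1, D = defective

Given:
- P(A) = 0.6929, P(B) = 0.3071
- P(D|A) = 0.0243, P(D|B) = 0.0750

Step 1: Find P(D)
P(D) = P(D|A)P(A) + P(D|B)P(B)
     = 0.0243 × 0.6929 + 0.0750 × 0.3071
     = 0.01683747 + 0.02303250
     = 0.03986997

Step 2: Apply Bayes' theorem
P(A|D) = P(D|A)P(A) / P(D)
       = 0.01683747 / 0.03986997
       = 0.4223


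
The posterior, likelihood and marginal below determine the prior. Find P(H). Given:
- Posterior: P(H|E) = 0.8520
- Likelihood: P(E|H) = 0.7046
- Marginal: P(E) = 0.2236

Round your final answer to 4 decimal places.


From Bayes' theorem: P(H|E) = P(E|H) × P(H) / P(E)

Rearranging for P(H):
P(H) = P(H|E) × P(E) / P(E|H)
     = 0.8520 × 0.2236 / 0.7046
     = 0.19050720 / 0.7046
     = 0.2704


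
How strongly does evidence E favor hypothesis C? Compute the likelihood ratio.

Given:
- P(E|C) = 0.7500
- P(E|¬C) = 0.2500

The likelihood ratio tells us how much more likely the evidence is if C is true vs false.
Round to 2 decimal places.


Likelihood Ratio (LR) = P(E|C) / P(E|¬C)

LR = 0.7500 / 0.2500
   = 3.00

The evidence is 3.00 times more likely if C is true than if C is false.
Because LR exceeds 1, E is evidence for C.


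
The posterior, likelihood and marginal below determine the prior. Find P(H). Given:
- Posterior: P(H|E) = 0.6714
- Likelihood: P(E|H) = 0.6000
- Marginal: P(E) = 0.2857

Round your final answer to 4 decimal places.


From Bayes' theorem: P(H|E) = P(E|H) × P(H) / P(E)

Rearranging for P(H):
P(H) = P(H|E) × P(E) / P(E|H)
     = 0.6714 × 0.2857 / 0.6000
     = 0.19181898 / 0.6000
     = 0.3197


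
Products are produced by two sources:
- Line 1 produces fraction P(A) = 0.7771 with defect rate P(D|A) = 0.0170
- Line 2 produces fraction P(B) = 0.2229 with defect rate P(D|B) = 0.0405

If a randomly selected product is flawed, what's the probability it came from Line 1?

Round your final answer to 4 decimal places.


Let A = from Line 1, D = flawed

Given:
- P(A) = 0.7771, P(B) = 0.2229
- P(D|A) = 0.0170, P(D|B) = 0.0405

Step 1: Find P(D)
P(D) = P(D|A)P(A) + P(D|B)P(B)
     = 0.0170 × 0.7771 + 0.0405 × 0.2229
     = 0.01321070 + 0.00902745
     = 0.02223815

Step 2: Apply Bayes' theorem
P(A|D) = P(D|A)P(A) / P(D)
       = 0.01321070 / 0.02223815
       = 0.5941


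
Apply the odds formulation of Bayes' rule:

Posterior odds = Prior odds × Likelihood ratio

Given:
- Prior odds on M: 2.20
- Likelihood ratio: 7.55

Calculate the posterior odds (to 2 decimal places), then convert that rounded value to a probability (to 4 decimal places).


Step 1: Calculate posterior odds
Posterior odds = Prior odds × LR
               = 2.20 × 7.55
               = 16.61

Step 2: Convert to probability
P(M|E) = Posterior odds / (1 + Posterior odds)
       = 16.61 / (1 + 16.61)
       = 16.61 / 17.61
       = 0.9432

The evidence increased P(M) from 0.6875 to 0.9432.


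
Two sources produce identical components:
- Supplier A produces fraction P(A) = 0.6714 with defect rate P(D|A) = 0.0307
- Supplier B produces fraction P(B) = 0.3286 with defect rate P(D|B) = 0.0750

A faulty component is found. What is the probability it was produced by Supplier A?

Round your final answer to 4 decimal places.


Let A = from Supplier A, D = faulty

Given:
- P(A) = 0.6714, P(B) = 0.3286
- P(D|A) = 0.0307, P(D|B) = 0.0750

Step 1: Find P(D)
P(D) = P(D|A)P(A) + P(D|B)P(B)
     = 0.0307 × 0.6714 + 0.0750 × 0.3286
     = 0.02061198 + 0.02464500
     = 0.04525698

Step 2: Apply Bayes' theorem
P(A|D) = P(D|A)P(A) / P(D)
       = 0.02061198 / 0.04525698
       = 0.4554


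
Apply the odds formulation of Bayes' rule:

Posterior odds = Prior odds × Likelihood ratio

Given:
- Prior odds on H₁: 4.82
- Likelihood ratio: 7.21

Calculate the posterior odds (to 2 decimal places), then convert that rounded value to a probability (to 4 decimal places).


Step 1: Calculate posterior odds
Posterior odds = Prior odds × LR
               = 4.82 × 7.21
               = 34.75

Step 2: Convert to probability
P(H₁|E) = Posterior odds / (1 + Posterior odds)
       = 34.75 / (1 + 34.75)
       = 34.75 / 35.75
       = 0.9720

The evidence increased P(H₁) from 0.8282 to 0.9720.


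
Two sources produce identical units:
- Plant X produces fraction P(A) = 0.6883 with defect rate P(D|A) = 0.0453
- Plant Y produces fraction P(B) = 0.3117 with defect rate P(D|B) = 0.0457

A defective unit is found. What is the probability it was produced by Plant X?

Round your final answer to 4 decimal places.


Let A = from Plant X, D = defective

Given:
- P(A) = 0.6883, P(B) = 0.3117
- P(D|A) = 0.0453, P(D|B) = 0.0457

Step 1: Find P(D)
P(D) = P(D|A)P(A) + P(D|B)P(B)
     = 0.0453 × 0.6883 + 0.0457 × 0.3117
     = 0.03117999 + 0.01424469
     = 0.04542468

Step 2: Apply Bayes' theorem
P(A|D) = P(D|A)P(A) / P(D)
       = 0.03117999 / 0.04542468
       = 0.6864


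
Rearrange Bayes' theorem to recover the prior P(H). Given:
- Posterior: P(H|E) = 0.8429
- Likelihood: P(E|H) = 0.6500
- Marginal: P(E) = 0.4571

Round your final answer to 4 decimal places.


From Bayes' theorem: P(H|E) = P(E|H) × P(H) / P(E)

Rearranging for P(H):
P(H) = P(H|E) × P(E) / P(E|H)
     = 0.8429 × 0.4571 / 0.6500
     = 0.38528959 / 0.6500
     = 0.5928


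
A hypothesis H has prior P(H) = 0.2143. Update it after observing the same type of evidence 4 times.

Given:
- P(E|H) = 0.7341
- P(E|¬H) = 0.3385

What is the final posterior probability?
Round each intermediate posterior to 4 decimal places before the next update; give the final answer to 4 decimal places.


Sequential Bayesian updating:

Initial prior: P(H) = 0.2143

Update 1:
  P(E) = 0.7341 × 0.2143 + 0.3385 × 0.7857 = 0.15731763 + 0.26595945 = 0.42327708
  P(H|E) = 0.15731763 / 0.42327708 = 0.3717

Update 2:
  P(E) = 0.7341 × 0.3717 + 0.3385 × 0.6283 = 0.27286497 + 0.21267955 = 0.48554452
  P(H|E) = 0.27286497 / 0.48554452 = 0.5620

Update 3:
  P(E) = 0.7341 × 0.5620 + 0.3385 × 0.4380 = 0.41256420 + 0.14826300 = 0.56082720
  P(H|E) = 0.41256420 / 0.56082720 = 0.7356

Update 4:
  P(E) = 0.7341 × 0.7356 + 0.3385 × 0.2644 = 0.54000396 + 0.08949940 = 0.62950336
  P(H|E) = 0.54000396 / 0.62950336 = 0.8578

Final posterior: 0.8578


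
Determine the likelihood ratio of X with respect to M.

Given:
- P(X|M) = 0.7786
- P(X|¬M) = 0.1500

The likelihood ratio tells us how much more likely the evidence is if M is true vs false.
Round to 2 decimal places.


Likelihood Ratio (LR) = P(X|M) / P(X|¬M)

LR = 0.7786 / 0.1500
   = 5.19

The evidence is 5.19 times more likely if M is true than if M is false.
Since LR > 1, the evidence supports M over ¬M.


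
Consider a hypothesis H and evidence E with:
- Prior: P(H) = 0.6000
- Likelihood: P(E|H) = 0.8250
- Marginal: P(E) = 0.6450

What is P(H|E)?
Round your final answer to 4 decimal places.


Using Bayes' theorem:

P(H|E) = P(E|H) × P(H) / P(E)
       = 0.8250 × 0.6000 / 0.6450
       = 0.49500000 / 0.6450
       = 0.7674

The evidence strengthens our belief in H.
Prior: 0.6000 → Posterior: 0.7674


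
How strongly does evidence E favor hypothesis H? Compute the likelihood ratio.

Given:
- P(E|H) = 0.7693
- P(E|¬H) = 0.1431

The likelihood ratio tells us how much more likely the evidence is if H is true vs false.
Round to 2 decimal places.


Likelihood Ratio (LR) = P(E|H) / P(E|¬H)

LR = 0.7693 / 0.1431
   = 5.38

The evidence is 5.38 times more likely if H is true than if H is false.
Because LR exceeds 1, E is evidence for H.


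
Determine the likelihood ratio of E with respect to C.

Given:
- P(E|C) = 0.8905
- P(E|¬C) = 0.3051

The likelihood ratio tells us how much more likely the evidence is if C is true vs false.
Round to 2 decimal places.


Likelihood Ratio (LR) = P(E|C) / P(E|¬C)

LR = 0.8905 / 0.3051
   = 2.92

The evidence is 2.92 times more likely if C is true than if C is false.
Since LR > 1, the evidence supports C over ¬C.


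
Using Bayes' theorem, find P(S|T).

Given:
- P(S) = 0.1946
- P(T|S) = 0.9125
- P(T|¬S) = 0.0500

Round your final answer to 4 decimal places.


Bayes' theorem: P(S|T) = P(T|S) × P(S) / P(T)

Step 1: Calculate P(T) using law of total probability
P(T) = P(T|S)P(S) + P(T|¬S)P(¬S)
     = 0.9125 × 0.1946 + 0.0500 × 0.8054
     = 0.17757250 + 0.04027000
     = 0.21784250

Step 2: Apply Bayes' theorem
P(S|T) = P(T|S) × P(S) / P(T)
       = 0.17757250 / 0.21784250
       = 0.8151


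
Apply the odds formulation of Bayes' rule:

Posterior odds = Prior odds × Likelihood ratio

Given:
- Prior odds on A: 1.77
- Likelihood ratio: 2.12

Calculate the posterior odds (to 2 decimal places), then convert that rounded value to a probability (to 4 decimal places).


Step 1: Calculate posterior odds
Posterior odds = Prior odds × LR
               = 1.77 × 2.12
               = 3.75

Step 2: Convert to probability
P(A|E) = Posterior odds / (1 + Posterior odds)
       = 3.75 / (1 + 3.75)
       = 3.75 / 4.75
       = 0.7895

The evidence increased P(A) from 0.6390 to 0.7895.


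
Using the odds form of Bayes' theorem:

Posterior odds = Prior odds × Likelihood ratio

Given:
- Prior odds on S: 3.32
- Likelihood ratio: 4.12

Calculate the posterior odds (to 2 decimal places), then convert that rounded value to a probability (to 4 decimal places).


Step 1: Calculate posterior odds
Posterior odds = Prior odds × LR
               = 3.32 × 4.12
               = 13.68

Step 2: Convert to probability
P(S|E) = Posterior odds / (1 + Posterior odds)
       = 13.68 / (1 + 13.68)
       = 13.68 / 14.68
       = 0.9319

The evidence increased P(S) from 0.7685 to 0.9319.


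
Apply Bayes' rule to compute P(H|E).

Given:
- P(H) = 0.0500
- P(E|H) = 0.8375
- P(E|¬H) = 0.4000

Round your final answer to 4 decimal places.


Bayes' theorem: P(H|E) = P(E|H) × P(H) / P(E)

Step 1: Calculate P(E) using law of total probability
P(E) = P(E|H)P(H) + P(E|¬H)P(¬H)
     = 0.8375 × 0.0500 + 0.4000 × 0.9500
     = 0.04187500 + 0.38000000
     = 0.42187500

Step 2: Apply Bayes' theorem
P(H|E) = P(E|H) × P(H) / P(E)
       = 0.04187500 / 0.42187500
       = 0.0993


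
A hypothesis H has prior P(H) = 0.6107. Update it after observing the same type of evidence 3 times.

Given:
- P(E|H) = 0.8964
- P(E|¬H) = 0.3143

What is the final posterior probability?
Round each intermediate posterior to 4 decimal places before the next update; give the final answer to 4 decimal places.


Sequential Bayesian updating:

Initial prior: P(H) = 0.6107

Update 1:
  P(E) = 0.8964 × 0.6107 + 0.3143 × 0.3893 = 0.54743148 + 0.12235699 = 0.66978847
  P(H|E) = 0.54743148 / 0.66978847 = 0.8173

Update 2:
  P(E) = 0.8964 × 0.8173 + 0.3143 × 0.1827 = 0.73262772 + 0.05742261 = 0.79005033
  P(H|E) = 0.73262772 / 0.79005033 = 0.9273

Update 3:
  P(E) = 0.8964 × 0.9273 + 0.3143 × 0.0727 = 0.83123172 + 0.02284961 = 0.85408133
  P(H|E) = 0.83123172 / 0.85408133 = 0.9732

Final posterior: 0.9732


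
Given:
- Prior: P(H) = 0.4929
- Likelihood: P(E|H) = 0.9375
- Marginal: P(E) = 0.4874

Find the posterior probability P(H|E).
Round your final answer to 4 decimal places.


Using Bayes' theorem:

P(H|E) = P(E|H) × P(H) / P(E)
       = 0.9375 × 0.4929 / 0.4874
       = 0.46209375 / 0.4874
       = 0.9481

The evidence strengthens our belief in H.
Prior: 0.4929 → Posterior: 0.9481


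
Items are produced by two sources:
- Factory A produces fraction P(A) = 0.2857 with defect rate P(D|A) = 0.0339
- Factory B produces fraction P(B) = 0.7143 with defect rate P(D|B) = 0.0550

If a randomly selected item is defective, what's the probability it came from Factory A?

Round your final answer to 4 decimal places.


Let A = from Factory A, D = defective

Given:
- P(A) = 0.2857, P(B) = 0.7143
- P(D|A) = 0.0339, P(D|B) = 0.0550

Step 1: Find P(D)
P(D) = P(D|A)P(A) + P(D|B)P(B)
     = 0.0339 × 0.2857 + 0.0550 × 0.7143
     = 0.00968523 + 0.03928650
     = 0.04897173

Step 2: Apply Bayes' theorem
P(A|D) = P(D|A)P(A) / P(D)
       = 0.00968523 / 0.04897173
       = 0.1978


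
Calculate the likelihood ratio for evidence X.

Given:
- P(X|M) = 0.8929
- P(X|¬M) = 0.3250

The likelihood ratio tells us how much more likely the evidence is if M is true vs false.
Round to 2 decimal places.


Likelihood Ratio (LR) = P(X|M) / P(X|¬M)

LR = 0.8929 / 0.3250
   = 2.75

The evidence is 2.75 times more likely if M is true than if M is false.
LR > 1, so observing X raises the odds in favor of M.


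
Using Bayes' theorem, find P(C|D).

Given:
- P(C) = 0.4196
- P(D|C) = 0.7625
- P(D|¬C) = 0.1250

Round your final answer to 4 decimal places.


Bayes' theorem: P(C|D) = P(D|C) × P(C) / P(D)

Step 1: Calculate P(D) using law of total probability
P(D) = P(D|C)P(C) + P(D|¬C)P(¬C)
     = 0.7625 × 0.4196 + 0.1250 × 0.5804
     = 0.31994500 + 0.07255000
     = 0.39249500

Step 2: Apply Bayes' theorem
P(C|D) = P(D|C) × P(C) / P(D)
       = 0.31994500 / 0.39249500
       = 0.8152


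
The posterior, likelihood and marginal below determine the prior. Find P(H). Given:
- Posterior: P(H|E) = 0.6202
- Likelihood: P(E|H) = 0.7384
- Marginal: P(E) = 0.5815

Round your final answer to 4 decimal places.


From Bayes' theorem: P(H|E) = P(E|H) × P(H) / P(E)

Rearranging for P(H):
P(H) = P(H|E) × P(E) / P(E|H)
     = 0.6202 × 0.5815 / 0.7384
     = 0.36064630 / 0.7384
     = 0.4884


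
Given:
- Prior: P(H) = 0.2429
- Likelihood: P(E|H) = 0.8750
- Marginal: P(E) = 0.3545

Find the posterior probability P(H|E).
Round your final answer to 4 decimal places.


Using Bayes' theorem:

P(H|E) = P(E|H) × P(H) / P(E)
       = 0.8750 × 0.2429 / 0.3545
       = 0.21253750 / 0.3545
       = 0.5995

The evidence strengthens our belief in H.
Prior: 0.2429 → Posterior: 0.5995


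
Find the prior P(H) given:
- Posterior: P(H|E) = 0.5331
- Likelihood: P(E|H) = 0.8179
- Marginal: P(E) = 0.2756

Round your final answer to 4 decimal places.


From Bayes' theorem: P(H|E) = P(E|H) × P(H) / P(E)

Rearranging for P(H):
P(H) = P(H|E) × P(E) / P(E|H)
     = 0.5331 × 0.2756 / 0.8179
     = 0.14692236 / 0.8179
     = 0.1796


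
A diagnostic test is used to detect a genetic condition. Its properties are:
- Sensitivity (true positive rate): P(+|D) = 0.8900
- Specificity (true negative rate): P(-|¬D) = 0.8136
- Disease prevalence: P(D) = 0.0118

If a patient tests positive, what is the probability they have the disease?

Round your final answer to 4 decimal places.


Let D = has disease, + = positive test

Given:
- P(D) = 0.0118 (prevalence)
- P(+|D) = 0.8900 (sensitivity)
- P(-|¬D) = 0.8136 (specificity)
- P(+|¬D) = 0.1864 (false positive rate = 1 - specificity)

Step 1: Find P(+)
P(+) = P(+|D)P(D) + P(+|¬D)P(¬D)
     = 0.8900 × 0.0118 + 0.1864 × 0.9882
     = 0.01050200 + 0.18420048
     = 0.19470248

Step 2: Apply Bayes' theorem for P(D|+)
P(D|+) = P(+|D)P(D) / P(+)
       = 0.01050200 / 0.19470248
       = 0.0539


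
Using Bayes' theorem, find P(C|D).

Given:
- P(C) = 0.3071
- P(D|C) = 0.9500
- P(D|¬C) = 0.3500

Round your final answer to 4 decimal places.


Bayes' theorem: P(C|D) = P(D|C) × P(C) / P(D)

Step 1: Calculate P(D) using law of total probability
P(D) = P(D|C)P(C) + P(D|¬C)P(¬C)
     = 0.9500 × 0.3071 + 0.3500 × 0.6929
     = 0.29174500 + 0.24251500
     = 0.53426000

Step 2: Apply Bayes' theorem
P(C|D) = P(D|C) × P(C) / P(D)
       = 0.29174500 / 0.53426000
       = 0.5461


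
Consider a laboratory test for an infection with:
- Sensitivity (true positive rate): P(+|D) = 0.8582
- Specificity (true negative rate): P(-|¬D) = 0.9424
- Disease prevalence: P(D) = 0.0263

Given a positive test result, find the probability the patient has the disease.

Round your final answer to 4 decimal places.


Let D = has disease, + = positive test

Given:
- P(D) = 0.0263 (prevalence)
- P(+|D) = 0.8582 (sensitivity)
- P(-|¬D) = 0.9424 (specificity)
- P(+|¬D) = 0.0576 (false positive rate = 1 - specificity)

Step 1: Find P(+)
P(+) = P(+|D)P(D) + P(+|¬D)P(¬D)
     = 0.8582 × 0.0263 + 0.0576 × 0.9737
     = 0.02257066 + 0.05608512
     = 0.07865578

Step 2: Apply Bayes' theorem for P(D|+)
P(D|+) = P(+|D)P(D) / P(+)
       = 0.02257066 / 0.07865578
       = 0.2870


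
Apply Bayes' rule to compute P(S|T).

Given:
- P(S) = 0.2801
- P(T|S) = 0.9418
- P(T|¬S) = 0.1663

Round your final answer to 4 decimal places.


Bayes' theorem: P(S|T) = P(T|S) × P(S) / P(T)

Step 1: Calculate P(T) using law of total probability
P(T) = P(T|S)P(S) + P(T|¬S)P(¬S)
     = 0.9418 × 0.2801 + 0.1663 × 0.7199
     = 0.26379818 + 0.11971937
     = 0.38351755

Step 2: Apply Bayes' theorem
P(S|T) = P(T|S) × P(S) / P(T)
       = 0.26379818 / 0.38351755
       = 0.6878


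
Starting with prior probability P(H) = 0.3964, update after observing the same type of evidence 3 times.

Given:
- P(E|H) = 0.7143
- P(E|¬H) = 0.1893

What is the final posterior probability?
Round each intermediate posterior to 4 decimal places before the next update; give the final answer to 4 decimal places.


Sequential Bayesian updating:

Initial prior: P(H) = 0.3964

Update 1:
  P(E) = 0.7143 × 0.3964 + 0.1893 × 0.6036 = 0.28314852 + 0.11426148 = 0.39741000
  P(H|E) = 0.28314852 / 0.39741000 = 0.7125

Update 2:
  P(E) = 0.7143 × 0.7125 + 0.1893 × 0.2875 = 0.50893875 + 0.05442375 = 0.56336250
  P(H|E) = 0.50893875 / 0.56336250 = 0.9034

Update 3:
  P(E) = 0.7143 × 0.9034 + 0.1893 × 0.0966 = 0.64529862 + 0.01828638 = 0.66358500
  P(H|E) = 0.64529862 / 0.66358500 = 0.9724

Final posterior: 0.9724


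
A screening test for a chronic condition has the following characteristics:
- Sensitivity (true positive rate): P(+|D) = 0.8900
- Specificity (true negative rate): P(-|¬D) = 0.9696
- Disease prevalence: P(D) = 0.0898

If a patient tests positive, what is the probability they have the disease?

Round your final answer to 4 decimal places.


Let D = has disease, + = positive test

Given:
- P(D) = 0.0898 (prevalence)
- P(+|D) = 0.8900 (sensitivity)
- P(-|¬D) = 0.9696 (specificity)
- P(+|¬D) = 0.0304 (false positive rate = 1 - specificity)

Step 1: Find P(+)
P(+) = P(+|D)P(D) + P(+|¬D)P(¬D)
     = 0.8900 × 0.0898 + 0.0304 × 0.9102
     = 0.07992200 + 0.02767008
     = 0.10759208

Step 2: Apply Bayes' theorem for P(D|+)
P(D|+) = P(+|D)P(D) / P(+)
       = 0.07992200 / 0.10759208
       = 0.7428


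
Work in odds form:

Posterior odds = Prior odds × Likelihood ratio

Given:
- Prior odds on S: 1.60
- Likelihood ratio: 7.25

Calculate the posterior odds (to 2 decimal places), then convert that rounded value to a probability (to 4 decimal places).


Step 1: Calculate posterior odds
Posterior odds = Prior odds × LR
               = 1.60 × 7.25
               = 11.60

Step 2: Convert to probability
P(S|E) = Posterior odds / (1 + Posterior odds)
       = 11.60 / (1 + 11.60)
       = 11.60 / 12.60
       = 0.9206

The evidence increased P(S) from 0.6154 to 0.9206.


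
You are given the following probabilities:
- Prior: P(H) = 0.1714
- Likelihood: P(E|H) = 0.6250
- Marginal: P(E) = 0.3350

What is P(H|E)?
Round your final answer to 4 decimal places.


Using Bayes' theorem:

P(H|E) = P(E|H) × P(H) / P(E)
       = 0.6250 × 0.1714 / 0.3350
       = 0.10712500 / 0.3350
       = 0.3198

The evidence strengthens our belief in H.
Prior: 0.1714 → Posterior: 0.3198


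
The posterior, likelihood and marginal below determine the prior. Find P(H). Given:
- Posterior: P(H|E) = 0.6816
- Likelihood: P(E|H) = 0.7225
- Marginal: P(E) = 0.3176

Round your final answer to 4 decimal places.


From Bayes' theorem: P(H|E) = P(E|H) × P(H) / P(E)

Rearranging for P(H):
P(H) = P(H|E) × P(E) / P(E|H)
     = 0.6816 × 0.3176 / 0.7225
     = 0.21647616 / 0.7225
     = 0.2996


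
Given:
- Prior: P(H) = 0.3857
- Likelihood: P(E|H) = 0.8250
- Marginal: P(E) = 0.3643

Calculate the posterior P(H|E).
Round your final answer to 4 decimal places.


Using Bayes' theorem:

P(H|E) = P(E|H) × P(H) / P(E)
       = 0.8250 × 0.3857 / 0.3643
       = 0.31820250 / 0.3643
       = 0.8735

The evidence strengthens our belief in H.
Prior: 0.3857 → Posterior: 0.8735


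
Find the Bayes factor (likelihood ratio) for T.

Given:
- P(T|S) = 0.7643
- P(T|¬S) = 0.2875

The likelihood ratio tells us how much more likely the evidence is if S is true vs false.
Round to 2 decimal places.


Likelihood Ratio (LR) = P(T|S) / P(T|¬S)

LR = 0.7643 / 0.2875
   = 2.66

The evidence is 2.66 times more likely if S is true than if S is false.
Because LR exceeds 1, T is evidence for S.


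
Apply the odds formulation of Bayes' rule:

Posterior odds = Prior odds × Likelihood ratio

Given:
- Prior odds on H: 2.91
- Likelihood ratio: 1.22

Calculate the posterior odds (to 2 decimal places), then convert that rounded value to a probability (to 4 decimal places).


Step 1: Calculate posterior odds
Posterior odds = Prior odds × LR
               = 2.91 × 1.22
               = 3.55

Step 2: Convert to probability
P(H|E) = Posterior odds / (1 + Posterior odds)
       = 3.55 / (1 + 3.55)
       = 3.55 / 4.55
       = 0.7802

The evidence increased P(H) from 0.7442 to 0.7802.


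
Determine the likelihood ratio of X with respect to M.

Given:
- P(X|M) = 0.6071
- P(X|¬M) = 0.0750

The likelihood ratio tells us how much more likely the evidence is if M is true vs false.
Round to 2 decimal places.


Likelihood Ratio (LR) = P(X|M) / P(X|¬M)

LR = 0.6071 / 0.0750
   = 8.09

The evidence is 8.09 times more likely if M is true than if M is false.
Since LR > 1, the evidence supports M over ¬M.


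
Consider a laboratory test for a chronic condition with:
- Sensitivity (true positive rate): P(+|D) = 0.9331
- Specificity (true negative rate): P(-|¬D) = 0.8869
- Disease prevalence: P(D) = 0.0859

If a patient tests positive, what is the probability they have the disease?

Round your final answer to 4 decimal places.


Let D = has disease, + = positive test

Given:
- P(D) = 0.0859 (prevalence)
- P(+|D) = 0.9331 (sensitivity)
- P(-|¬D) = 0.8869 (specificity)
- P(+|¬D) = 0.1131 (false positive rate = 1 - specificity)

Step 1: Find P(+)
P(+) = P(+|D)P(D) + P(+|¬D)P(¬D)
     = 0.9331 × 0.0859 + 0.1131 × 0.9141
     = 0.08015329 + 0.10338471
     = 0.18353800

Step 2: Apply Bayes' theorem for P(D|+)
P(D|+) = P(+|D)P(D) / P(+)
       = 0.08015329 / 0.18353800
       = 0.4367


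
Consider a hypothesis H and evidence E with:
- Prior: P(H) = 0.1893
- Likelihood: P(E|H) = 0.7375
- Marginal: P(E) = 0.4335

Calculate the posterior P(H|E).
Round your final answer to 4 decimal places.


Using Bayes' theorem:

P(H|E) = P(E|H) × P(H) / P(E)
       = 0.7375 × 0.1893 / 0.4335
       = 0.13960875 / 0.4335
       = 0.3221

The evidence strengthens our belief in H.
Prior: 0.1893 → Posterior: 0.3221


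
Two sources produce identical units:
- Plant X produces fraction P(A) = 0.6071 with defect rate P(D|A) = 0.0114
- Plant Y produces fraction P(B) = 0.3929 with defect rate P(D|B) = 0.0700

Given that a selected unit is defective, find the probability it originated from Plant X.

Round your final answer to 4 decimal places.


Let A = from Plant X, D = defective

Given:
- P(A) = 0.6071, P(B) = 0.3929
- P(D|A) = 0.0114, P(D|B) = 0.0700

Step 1: Find P(D)
P(D) = P(D|A)P(A) + P(D|B)P(B)
     = 0.0114 × 0.6071 + 0.0700 × 0.3929
     = 0.00692094 + 0.02750300
     = 0.03442394

Step 2: Apply Bayes' theorem
P(A|D) = P(D|A)P(A) / P(D)
       = 0.00692094 / 0.03442394
       = 0.2011


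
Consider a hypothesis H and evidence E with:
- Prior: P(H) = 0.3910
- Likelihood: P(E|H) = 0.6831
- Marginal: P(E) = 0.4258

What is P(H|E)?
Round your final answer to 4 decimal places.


Using Bayes' theorem:

P(H|E) = P(E|H) × P(H) / P(E)
       = 0.6831 × 0.3910 / 0.4258
       = 0.26709210 / 0.4258
       = 0.6273

The evidence strengthens our belief in H.
Prior: 0.3910 → Posterior: 0.6273


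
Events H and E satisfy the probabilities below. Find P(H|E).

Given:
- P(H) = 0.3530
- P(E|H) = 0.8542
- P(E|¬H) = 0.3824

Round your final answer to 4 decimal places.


Bayes' theorem: P(H|E) = P(E|H) × P(H) / P(E)

Step 1: Calculate P(E) using law of total probability
P(E) = P(E|H)P(H) + P(E|¬H)P(¬H)
     = 0.8542 × 0.3530 + 0.3824 × 0.6470
     = 0.30153260 + 0.24741280
     = 0.54894540

Step 2: Apply Bayes' theorem
P(H|E) = P(E|H) × P(H) / P(E)
       = 0.30153260 / 0.54894540
       = 0.5493


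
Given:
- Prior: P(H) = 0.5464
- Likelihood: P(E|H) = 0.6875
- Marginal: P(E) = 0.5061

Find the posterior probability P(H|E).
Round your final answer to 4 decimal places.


Using Bayes' theorem:

P(H|E) = P(E|H) × P(H) / P(E)
       = 0.6875 × 0.5464 / 0.5061
       = 0.37565000 / 0.5061
       = 0.7422

The evidence strengthens our belief in H.
Prior: 0.5464 → Posterior: 0.7422


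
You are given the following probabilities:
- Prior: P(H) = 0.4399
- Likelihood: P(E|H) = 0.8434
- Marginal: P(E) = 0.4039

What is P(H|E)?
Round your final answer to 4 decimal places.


Using Bayes' theorem:

P(H|E) = P(E|H) × P(H) / P(E)
       = 0.8434 × 0.4399 / 0.4039
       = 0.37101166 / 0.4039
       = 0.9186

The evidence strengthens our belief in H.
Prior: 0.4399 → Posterior: 0.9186


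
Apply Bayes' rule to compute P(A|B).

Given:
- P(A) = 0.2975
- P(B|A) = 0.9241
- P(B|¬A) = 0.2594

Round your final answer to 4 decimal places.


Bayes' theorem: P(A|B) = P(B|A) × P(A) / P(B)

Step 1: Calculate P(B) using law of total probability
P(B) = P(B|A)P(A) + P(B|¬A)P(¬A)
     = 0.9241 × 0.2975 + 0.2594 × 0.7025
     = 0.27491975 + 0.18222850
     = 0.45714825

Step 2: Apply Bayes' theorem
P(A|B) = P(B|A) × P(A) / P(B)
       = 0.27491975 / 0.45714825
       = 0.6014


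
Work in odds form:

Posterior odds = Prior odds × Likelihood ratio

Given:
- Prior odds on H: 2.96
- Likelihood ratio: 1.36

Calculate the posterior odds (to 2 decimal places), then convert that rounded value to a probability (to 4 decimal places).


Step 1: Calculate posterior odds
Posterior odds = Prior odds × LR
               = 2.96 × 1.36
               = 4.03

Step 2: Convert to probability
P(H|E) = Posterior odds / (1 + Posterior odds)
       = 4.03 / (1 + 4.03)
       = 4.03 / 5.03
       = 0.8012

The evidence increased P(H) from 0.7475 to 0.8012.
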